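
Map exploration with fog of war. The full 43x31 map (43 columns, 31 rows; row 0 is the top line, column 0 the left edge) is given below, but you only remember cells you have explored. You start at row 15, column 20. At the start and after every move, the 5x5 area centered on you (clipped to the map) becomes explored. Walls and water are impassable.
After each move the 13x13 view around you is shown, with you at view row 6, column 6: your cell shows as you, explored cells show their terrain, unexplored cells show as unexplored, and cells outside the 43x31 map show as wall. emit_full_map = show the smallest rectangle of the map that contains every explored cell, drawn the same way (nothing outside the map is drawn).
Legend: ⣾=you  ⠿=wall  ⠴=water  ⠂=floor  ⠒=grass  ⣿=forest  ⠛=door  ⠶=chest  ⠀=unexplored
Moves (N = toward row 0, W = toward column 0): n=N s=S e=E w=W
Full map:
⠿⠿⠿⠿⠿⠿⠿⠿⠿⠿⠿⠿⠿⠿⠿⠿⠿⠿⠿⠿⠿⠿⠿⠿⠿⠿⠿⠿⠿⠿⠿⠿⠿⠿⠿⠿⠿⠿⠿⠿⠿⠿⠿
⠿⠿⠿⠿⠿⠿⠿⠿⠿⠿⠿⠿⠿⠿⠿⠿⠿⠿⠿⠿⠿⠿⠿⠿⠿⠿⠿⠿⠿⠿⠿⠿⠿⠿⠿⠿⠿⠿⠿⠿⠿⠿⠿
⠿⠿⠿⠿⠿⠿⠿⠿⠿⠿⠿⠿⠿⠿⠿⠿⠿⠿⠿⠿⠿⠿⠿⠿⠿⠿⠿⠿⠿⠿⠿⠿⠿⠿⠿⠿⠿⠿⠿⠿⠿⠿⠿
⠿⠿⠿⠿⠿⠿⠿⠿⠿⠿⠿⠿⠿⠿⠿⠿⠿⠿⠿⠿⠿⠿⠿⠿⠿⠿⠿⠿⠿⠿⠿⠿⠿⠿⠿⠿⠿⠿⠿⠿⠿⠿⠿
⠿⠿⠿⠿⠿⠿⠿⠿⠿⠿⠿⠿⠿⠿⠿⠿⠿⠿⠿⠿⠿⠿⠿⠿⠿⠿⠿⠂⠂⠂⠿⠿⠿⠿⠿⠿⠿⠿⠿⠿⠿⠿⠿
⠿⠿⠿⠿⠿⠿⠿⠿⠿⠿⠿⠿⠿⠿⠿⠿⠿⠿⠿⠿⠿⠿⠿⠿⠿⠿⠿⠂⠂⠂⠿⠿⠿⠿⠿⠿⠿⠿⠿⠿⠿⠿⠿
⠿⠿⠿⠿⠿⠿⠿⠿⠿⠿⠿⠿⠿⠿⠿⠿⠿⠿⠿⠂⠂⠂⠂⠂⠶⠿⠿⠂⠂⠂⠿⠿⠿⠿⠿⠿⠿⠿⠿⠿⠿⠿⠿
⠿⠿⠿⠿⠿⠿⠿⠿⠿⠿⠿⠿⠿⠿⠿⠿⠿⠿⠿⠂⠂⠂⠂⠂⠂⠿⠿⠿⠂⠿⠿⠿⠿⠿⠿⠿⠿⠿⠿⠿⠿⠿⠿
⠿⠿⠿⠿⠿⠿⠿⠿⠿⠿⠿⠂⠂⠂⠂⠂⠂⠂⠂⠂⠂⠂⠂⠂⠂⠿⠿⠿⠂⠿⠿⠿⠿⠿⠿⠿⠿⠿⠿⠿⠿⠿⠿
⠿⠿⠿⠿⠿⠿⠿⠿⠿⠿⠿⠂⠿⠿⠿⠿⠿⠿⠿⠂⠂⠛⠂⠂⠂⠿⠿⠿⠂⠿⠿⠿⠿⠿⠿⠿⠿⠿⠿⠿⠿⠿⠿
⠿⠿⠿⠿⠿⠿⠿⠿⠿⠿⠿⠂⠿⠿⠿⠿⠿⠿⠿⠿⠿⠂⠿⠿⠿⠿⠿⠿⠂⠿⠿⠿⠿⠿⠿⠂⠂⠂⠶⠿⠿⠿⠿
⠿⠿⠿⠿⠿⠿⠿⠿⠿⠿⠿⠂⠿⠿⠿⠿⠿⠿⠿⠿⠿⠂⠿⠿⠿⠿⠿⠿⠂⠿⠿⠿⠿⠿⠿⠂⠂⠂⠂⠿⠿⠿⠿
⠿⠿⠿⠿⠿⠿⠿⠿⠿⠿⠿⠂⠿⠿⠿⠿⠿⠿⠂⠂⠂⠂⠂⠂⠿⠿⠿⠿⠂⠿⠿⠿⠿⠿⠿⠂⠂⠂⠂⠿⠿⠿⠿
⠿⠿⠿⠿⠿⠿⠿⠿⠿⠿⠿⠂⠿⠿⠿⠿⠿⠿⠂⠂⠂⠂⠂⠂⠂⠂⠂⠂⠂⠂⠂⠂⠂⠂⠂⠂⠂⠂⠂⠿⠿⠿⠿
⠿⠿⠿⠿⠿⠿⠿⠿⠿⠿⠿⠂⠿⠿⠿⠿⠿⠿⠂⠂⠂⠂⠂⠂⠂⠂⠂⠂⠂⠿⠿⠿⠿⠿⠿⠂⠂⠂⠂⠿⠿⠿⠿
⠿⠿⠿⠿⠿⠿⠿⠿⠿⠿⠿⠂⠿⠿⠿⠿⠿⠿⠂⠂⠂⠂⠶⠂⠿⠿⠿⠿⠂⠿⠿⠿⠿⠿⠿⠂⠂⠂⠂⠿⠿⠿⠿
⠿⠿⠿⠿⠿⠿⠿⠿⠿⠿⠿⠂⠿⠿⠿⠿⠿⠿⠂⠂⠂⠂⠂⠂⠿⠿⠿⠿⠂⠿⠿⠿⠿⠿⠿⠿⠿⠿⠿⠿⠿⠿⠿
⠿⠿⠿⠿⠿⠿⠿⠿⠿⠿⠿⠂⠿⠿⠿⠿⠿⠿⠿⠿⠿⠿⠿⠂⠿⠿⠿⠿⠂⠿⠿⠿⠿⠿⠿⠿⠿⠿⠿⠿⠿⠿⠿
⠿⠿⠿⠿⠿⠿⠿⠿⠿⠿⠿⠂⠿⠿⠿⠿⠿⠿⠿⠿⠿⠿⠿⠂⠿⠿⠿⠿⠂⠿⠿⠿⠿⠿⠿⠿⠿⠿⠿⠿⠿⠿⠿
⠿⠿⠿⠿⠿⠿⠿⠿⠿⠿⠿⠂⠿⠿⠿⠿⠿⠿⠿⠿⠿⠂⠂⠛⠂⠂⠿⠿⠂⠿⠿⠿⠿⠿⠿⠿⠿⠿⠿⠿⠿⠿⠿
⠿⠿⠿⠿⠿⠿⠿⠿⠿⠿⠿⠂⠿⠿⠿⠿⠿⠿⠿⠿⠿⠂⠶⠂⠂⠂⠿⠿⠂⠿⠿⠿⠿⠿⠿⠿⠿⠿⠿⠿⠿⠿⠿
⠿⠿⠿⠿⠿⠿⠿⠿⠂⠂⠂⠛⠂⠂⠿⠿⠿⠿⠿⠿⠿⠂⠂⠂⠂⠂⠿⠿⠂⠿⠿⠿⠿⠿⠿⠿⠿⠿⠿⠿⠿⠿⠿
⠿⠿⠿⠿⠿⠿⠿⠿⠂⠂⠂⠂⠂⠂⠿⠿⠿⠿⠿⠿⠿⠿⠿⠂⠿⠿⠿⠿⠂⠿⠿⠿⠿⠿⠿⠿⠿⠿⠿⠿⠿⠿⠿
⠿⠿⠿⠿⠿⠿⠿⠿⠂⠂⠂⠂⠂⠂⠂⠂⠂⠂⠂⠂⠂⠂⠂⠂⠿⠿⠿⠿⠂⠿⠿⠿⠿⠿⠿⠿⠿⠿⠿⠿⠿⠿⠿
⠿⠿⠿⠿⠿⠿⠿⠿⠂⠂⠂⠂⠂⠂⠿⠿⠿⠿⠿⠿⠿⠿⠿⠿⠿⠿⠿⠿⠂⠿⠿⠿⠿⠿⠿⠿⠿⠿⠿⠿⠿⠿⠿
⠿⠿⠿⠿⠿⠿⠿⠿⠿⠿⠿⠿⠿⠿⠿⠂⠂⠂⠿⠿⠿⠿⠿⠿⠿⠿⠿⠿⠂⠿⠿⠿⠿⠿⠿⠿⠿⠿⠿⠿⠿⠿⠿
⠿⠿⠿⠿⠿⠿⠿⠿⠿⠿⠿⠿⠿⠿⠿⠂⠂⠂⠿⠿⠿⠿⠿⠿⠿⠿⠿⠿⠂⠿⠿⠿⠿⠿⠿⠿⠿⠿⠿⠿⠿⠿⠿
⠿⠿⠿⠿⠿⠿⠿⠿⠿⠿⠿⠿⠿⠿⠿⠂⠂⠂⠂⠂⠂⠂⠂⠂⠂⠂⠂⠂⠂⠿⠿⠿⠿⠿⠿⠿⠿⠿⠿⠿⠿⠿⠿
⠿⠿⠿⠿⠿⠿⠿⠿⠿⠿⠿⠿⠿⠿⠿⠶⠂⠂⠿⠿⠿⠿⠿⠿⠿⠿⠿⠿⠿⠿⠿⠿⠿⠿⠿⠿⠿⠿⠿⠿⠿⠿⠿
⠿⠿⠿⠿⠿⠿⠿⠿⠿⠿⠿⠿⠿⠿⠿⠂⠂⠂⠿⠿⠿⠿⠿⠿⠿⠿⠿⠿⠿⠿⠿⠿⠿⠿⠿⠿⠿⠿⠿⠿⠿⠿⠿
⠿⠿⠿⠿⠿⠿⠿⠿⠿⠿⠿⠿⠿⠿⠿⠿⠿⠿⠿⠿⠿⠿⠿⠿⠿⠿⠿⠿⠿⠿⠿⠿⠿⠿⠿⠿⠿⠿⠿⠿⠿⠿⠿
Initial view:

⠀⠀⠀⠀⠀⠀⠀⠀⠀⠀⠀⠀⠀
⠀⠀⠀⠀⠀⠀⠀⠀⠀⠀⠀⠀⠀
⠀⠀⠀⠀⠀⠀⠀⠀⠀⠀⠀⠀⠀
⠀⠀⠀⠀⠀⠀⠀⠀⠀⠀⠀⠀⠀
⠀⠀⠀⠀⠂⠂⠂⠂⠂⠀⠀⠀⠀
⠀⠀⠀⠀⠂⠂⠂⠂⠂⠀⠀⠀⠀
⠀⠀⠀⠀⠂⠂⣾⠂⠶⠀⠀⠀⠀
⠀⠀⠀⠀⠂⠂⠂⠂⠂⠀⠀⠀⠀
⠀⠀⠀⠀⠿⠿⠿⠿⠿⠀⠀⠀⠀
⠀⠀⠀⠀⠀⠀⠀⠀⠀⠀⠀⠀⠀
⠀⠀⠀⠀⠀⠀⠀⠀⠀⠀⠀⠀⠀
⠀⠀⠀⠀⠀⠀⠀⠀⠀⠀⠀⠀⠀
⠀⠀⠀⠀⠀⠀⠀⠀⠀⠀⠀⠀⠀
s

⠀⠀⠀⠀⠀⠀⠀⠀⠀⠀⠀⠀⠀
⠀⠀⠀⠀⠀⠀⠀⠀⠀⠀⠀⠀⠀
⠀⠀⠀⠀⠀⠀⠀⠀⠀⠀⠀⠀⠀
⠀⠀⠀⠀⠂⠂⠂⠂⠂⠀⠀⠀⠀
⠀⠀⠀⠀⠂⠂⠂⠂⠂⠀⠀⠀⠀
⠀⠀⠀⠀⠂⠂⠂⠂⠶⠀⠀⠀⠀
⠀⠀⠀⠀⠂⠂⣾⠂⠂⠀⠀⠀⠀
⠀⠀⠀⠀⠿⠿⠿⠿⠿⠀⠀⠀⠀
⠀⠀⠀⠀⠿⠿⠿⠿⠿⠀⠀⠀⠀
⠀⠀⠀⠀⠀⠀⠀⠀⠀⠀⠀⠀⠀
⠀⠀⠀⠀⠀⠀⠀⠀⠀⠀⠀⠀⠀
⠀⠀⠀⠀⠀⠀⠀⠀⠀⠀⠀⠀⠀
⠀⠀⠀⠀⠀⠀⠀⠀⠀⠀⠀⠀⠀

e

⠀⠀⠀⠀⠀⠀⠀⠀⠀⠀⠀⠀⠀
⠀⠀⠀⠀⠀⠀⠀⠀⠀⠀⠀⠀⠀
⠀⠀⠀⠀⠀⠀⠀⠀⠀⠀⠀⠀⠀
⠀⠀⠀⠂⠂⠂⠂⠂⠀⠀⠀⠀⠀
⠀⠀⠀⠂⠂⠂⠂⠂⠂⠀⠀⠀⠀
⠀⠀⠀⠂⠂⠂⠂⠶⠂⠀⠀⠀⠀
⠀⠀⠀⠂⠂⠂⣾⠂⠂⠀⠀⠀⠀
⠀⠀⠀⠿⠿⠿⠿⠿⠂⠀⠀⠀⠀
⠀⠀⠀⠿⠿⠿⠿⠿⠂⠀⠀⠀⠀
⠀⠀⠀⠀⠀⠀⠀⠀⠀⠀⠀⠀⠀
⠀⠀⠀⠀⠀⠀⠀⠀⠀⠀⠀⠀⠀
⠀⠀⠀⠀⠀⠀⠀⠀⠀⠀⠀⠀⠀
⠀⠀⠀⠀⠀⠀⠀⠀⠀⠀⠀⠀⠀

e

⠀⠀⠀⠀⠀⠀⠀⠀⠀⠀⠀⠀⠀
⠀⠀⠀⠀⠀⠀⠀⠀⠀⠀⠀⠀⠀
⠀⠀⠀⠀⠀⠀⠀⠀⠀⠀⠀⠀⠀
⠀⠀⠂⠂⠂⠂⠂⠀⠀⠀⠀⠀⠀
⠀⠀⠂⠂⠂⠂⠂⠂⠂⠀⠀⠀⠀
⠀⠀⠂⠂⠂⠂⠶⠂⠿⠀⠀⠀⠀
⠀⠀⠂⠂⠂⠂⣾⠂⠿⠀⠀⠀⠀
⠀⠀⠿⠿⠿⠿⠿⠂⠿⠀⠀⠀⠀
⠀⠀⠿⠿⠿⠿⠿⠂⠿⠀⠀⠀⠀
⠀⠀⠀⠀⠀⠀⠀⠀⠀⠀⠀⠀⠀
⠀⠀⠀⠀⠀⠀⠀⠀⠀⠀⠀⠀⠀
⠀⠀⠀⠀⠀⠀⠀⠀⠀⠀⠀⠀⠀
⠀⠀⠀⠀⠀⠀⠀⠀⠀⠀⠀⠀⠀

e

⠀⠀⠀⠀⠀⠀⠀⠀⠀⠀⠀⠀⠀
⠀⠀⠀⠀⠀⠀⠀⠀⠀⠀⠀⠀⠀
⠀⠀⠀⠀⠀⠀⠀⠀⠀⠀⠀⠀⠀
⠀⠂⠂⠂⠂⠂⠀⠀⠀⠀⠀⠀⠀
⠀⠂⠂⠂⠂⠂⠂⠂⠂⠀⠀⠀⠀
⠀⠂⠂⠂⠂⠶⠂⠿⠿⠀⠀⠀⠀
⠀⠂⠂⠂⠂⠂⣾⠿⠿⠀⠀⠀⠀
⠀⠿⠿⠿⠿⠿⠂⠿⠿⠀⠀⠀⠀
⠀⠿⠿⠿⠿⠿⠂⠿⠿⠀⠀⠀⠀
⠀⠀⠀⠀⠀⠀⠀⠀⠀⠀⠀⠀⠀
⠀⠀⠀⠀⠀⠀⠀⠀⠀⠀⠀⠀⠀
⠀⠀⠀⠀⠀⠀⠀⠀⠀⠀⠀⠀⠀
⠀⠀⠀⠀⠀⠀⠀⠀⠀⠀⠀⠀⠀

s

⠀⠀⠀⠀⠀⠀⠀⠀⠀⠀⠀⠀⠀
⠀⠀⠀⠀⠀⠀⠀⠀⠀⠀⠀⠀⠀
⠀⠂⠂⠂⠂⠂⠀⠀⠀⠀⠀⠀⠀
⠀⠂⠂⠂⠂⠂⠂⠂⠂⠀⠀⠀⠀
⠀⠂⠂⠂⠂⠶⠂⠿⠿⠀⠀⠀⠀
⠀⠂⠂⠂⠂⠂⠂⠿⠿⠀⠀⠀⠀
⠀⠿⠿⠿⠿⠿⣾⠿⠿⠀⠀⠀⠀
⠀⠿⠿⠿⠿⠿⠂⠿⠿⠀⠀⠀⠀
⠀⠀⠀⠀⠂⠂⠛⠂⠂⠀⠀⠀⠀
⠀⠀⠀⠀⠀⠀⠀⠀⠀⠀⠀⠀⠀
⠀⠀⠀⠀⠀⠀⠀⠀⠀⠀⠀⠀⠀
⠀⠀⠀⠀⠀⠀⠀⠀⠀⠀⠀⠀⠀
⠀⠀⠀⠀⠀⠀⠀⠀⠀⠀⠀⠀⠀

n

⠀⠀⠀⠀⠀⠀⠀⠀⠀⠀⠀⠀⠀
⠀⠀⠀⠀⠀⠀⠀⠀⠀⠀⠀⠀⠀
⠀⠀⠀⠀⠀⠀⠀⠀⠀⠀⠀⠀⠀
⠀⠂⠂⠂⠂⠂⠀⠀⠀⠀⠀⠀⠀
⠀⠂⠂⠂⠂⠂⠂⠂⠂⠀⠀⠀⠀
⠀⠂⠂⠂⠂⠶⠂⠿⠿⠀⠀⠀⠀
⠀⠂⠂⠂⠂⠂⣾⠿⠿⠀⠀⠀⠀
⠀⠿⠿⠿⠿⠿⠂⠿⠿⠀⠀⠀⠀
⠀⠿⠿⠿⠿⠿⠂⠿⠿⠀⠀⠀⠀
⠀⠀⠀⠀⠂⠂⠛⠂⠂⠀⠀⠀⠀
⠀⠀⠀⠀⠀⠀⠀⠀⠀⠀⠀⠀⠀
⠀⠀⠀⠀⠀⠀⠀⠀⠀⠀⠀⠀⠀
⠀⠀⠀⠀⠀⠀⠀⠀⠀⠀⠀⠀⠀

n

⠀⠀⠀⠀⠀⠀⠀⠀⠀⠀⠀⠀⠀
⠀⠀⠀⠀⠀⠀⠀⠀⠀⠀⠀⠀⠀
⠀⠀⠀⠀⠀⠀⠀⠀⠀⠀⠀⠀⠀
⠀⠀⠀⠀⠀⠀⠀⠀⠀⠀⠀⠀⠀
⠀⠂⠂⠂⠂⠂⠂⠂⠂⠀⠀⠀⠀
⠀⠂⠂⠂⠂⠂⠂⠂⠂⠀⠀⠀⠀
⠀⠂⠂⠂⠂⠶⣾⠿⠿⠀⠀⠀⠀
⠀⠂⠂⠂⠂⠂⠂⠿⠿⠀⠀⠀⠀
⠀⠿⠿⠿⠿⠿⠂⠿⠿⠀⠀⠀⠀
⠀⠿⠿⠿⠿⠿⠂⠿⠿⠀⠀⠀⠀
⠀⠀⠀⠀⠂⠂⠛⠂⠂⠀⠀⠀⠀
⠀⠀⠀⠀⠀⠀⠀⠀⠀⠀⠀⠀⠀
⠀⠀⠀⠀⠀⠀⠀⠀⠀⠀⠀⠀⠀

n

⠀⠀⠀⠀⠀⠀⠀⠀⠀⠀⠀⠀⠀
⠀⠀⠀⠀⠀⠀⠀⠀⠀⠀⠀⠀⠀
⠀⠀⠀⠀⠀⠀⠀⠀⠀⠀⠀⠀⠀
⠀⠀⠀⠀⠀⠀⠀⠀⠀⠀⠀⠀⠀
⠀⠀⠀⠀⠂⠂⠂⠿⠿⠀⠀⠀⠀
⠀⠂⠂⠂⠂⠂⠂⠂⠂⠀⠀⠀⠀
⠀⠂⠂⠂⠂⠂⣾⠂⠂⠀⠀⠀⠀
⠀⠂⠂⠂⠂⠶⠂⠿⠿⠀⠀⠀⠀
⠀⠂⠂⠂⠂⠂⠂⠿⠿⠀⠀⠀⠀
⠀⠿⠿⠿⠿⠿⠂⠿⠿⠀⠀⠀⠀
⠀⠿⠿⠿⠿⠿⠂⠿⠿⠀⠀⠀⠀
⠀⠀⠀⠀⠂⠂⠛⠂⠂⠀⠀⠀⠀
⠀⠀⠀⠀⠀⠀⠀⠀⠀⠀⠀⠀⠀

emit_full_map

⠀⠀⠀⠂⠂⠂⠿⠿
⠂⠂⠂⠂⠂⠂⠂⠂
⠂⠂⠂⠂⠂⣾⠂⠂
⠂⠂⠂⠂⠶⠂⠿⠿
⠂⠂⠂⠂⠂⠂⠿⠿
⠿⠿⠿⠿⠿⠂⠿⠿
⠿⠿⠿⠿⠿⠂⠿⠿
⠀⠀⠀⠂⠂⠛⠂⠂

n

⠀⠀⠀⠀⠀⠀⠀⠀⠀⠀⠀⠀⠀
⠀⠀⠀⠀⠀⠀⠀⠀⠀⠀⠀⠀⠀
⠀⠀⠀⠀⠀⠀⠀⠀⠀⠀⠀⠀⠀
⠀⠀⠀⠀⠀⠀⠀⠀⠀⠀⠀⠀⠀
⠀⠀⠀⠀⠂⠿⠿⠿⠿⠀⠀⠀⠀
⠀⠀⠀⠀⠂⠂⠂⠿⠿⠀⠀⠀⠀
⠀⠂⠂⠂⠂⠂⣾⠂⠂⠀⠀⠀⠀
⠀⠂⠂⠂⠂⠂⠂⠂⠂⠀⠀⠀⠀
⠀⠂⠂⠂⠂⠶⠂⠿⠿⠀⠀⠀⠀
⠀⠂⠂⠂⠂⠂⠂⠿⠿⠀⠀⠀⠀
⠀⠿⠿⠿⠿⠿⠂⠿⠿⠀⠀⠀⠀
⠀⠿⠿⠿⠿⠿⠂⠿⠿⠀⠀⠀⠀
⠀⠀⠀⠀⠂⠂⠛⠂⠂⠀⠀⠀⠀

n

⠀⠀⠀⠀⠀⠀⠀⠀⠀⠀⠀⠀⠀
⠀⠀⠀⠀⠀⠀⠀⠀⠀⠀⠀⠀⠀
⠀⠀⠀⠀⠀⠀⠀⠀⠀⠀⠀⠀⠀
⠀⠀⠀⠀⠀⠀⠀⠀⠀⠀⠀⠀⠀
⠀⠀⠀⠀⠂⠿⠿⠿⠿⠀⠀⠀⠀
⠀⠀⠀⠀⠂⠿⠿⠿⠿⠀⠀⠀⠀
⠀⠀⠀⠀⠂⠂⣾⠿⠿⠀⠀⠀⠀
⠀⠂⠂⠂⠂⠂⠂⠂⠂⠀⠀⠀⠀
⠀⠂⠂⠂⠂⠂⠂⠂⠂⠀⠀⠀⠀
⠀⠂⠂⠂⠂⠶⠂⠿⠿⠀⠀⠀⠀
⠀⠂⠂⠂⠂⠂⠂⠿⠿⠀⠀⠀⠀
⠀⠿⠿⠿⠿⠿⠂⠿⠿⠀⠀⠀⠀
⠀⠿⠿⠿⠿⠿⠂⠿⠿⠀⠀⠀⠀

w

⠀⠀⠀⠀⠀⠀⠀⠀⠀⠀⠀⠀⠀
⠀⠀⠀⠀⠀⠀⠀⠀⠀⠀⠀⠀⠀
⠀⠀⠀⠀⠀⠀⠀⠀⠀⠀⠀⠀⠀
⠀⠀⠀⠀⠀⠀⠀⠀⠀⠀⠀⠀⠀
⠀⠀⠀⠀⠿⠂⠿⠿⠿⠿⠀⠀⠀
⠀⠀⠀⠀⠿⠂⠿⠿⠿⠿⠀⠀⠀
⠀⠀⠀⠀⠂⠂⣾⠂⠿⠿⠀⠀⠀
⠀⠀⠂⠂⠂⠂⠂⠂⠂⠂⠀⠀⠀
⠀⠀⠂⠂⠂⠂⠂⠂⠂⠂⠀⠀⠀
⠀⠀⠂⠂⠂⠂⠶⠂⠿⠿⠀⠀⠀
⠀⠀⠂⠂⠂⠂⠂⠂⠿⠿⠀⠀⠀
⠀⠀⠿⠿⠿⠿⠿⠂⠿⠿⠀⠀⠀
⠀⠀⠿⠿⠿⠿⠿⠂⠿⠿⠀⠀⠀

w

⠀⠀⠀⠀⠀⠀⠀⠀⠀⠀⠀⠀⠀
⠀⠀⠀⠀⠀⠀⠀⠀⠀⠀⠀⠀⠀
⠀⠀⠀⠀⠀⠀⠀⠀⠀⠀⠀⠀⠀
⠀⠀⠀⠀⠀⠀⠀⠀⠀⠀⠀⠀⠀
⠀⠀⠀⠀⠿⠿⠂⠿⠿⠿⠿⠀⠀
⠀⠀⠀⠀⠿⠿⠂⠿⠿⠿⠿⠀⠀
⠀⠀⠀⠀⠂⠂⣾⠂⠂⠿⠿⠀⠀
⠀⠀⠀⠂⠂⠂⠂⠂⠂⠂⠂⠀⠀
⠀⠀⠀⠂⠂⠂⠂⠂⠂⠂⠂⠀⠀
⠀⠀⠀⠂⠂⠂⠂⠶⠂⠿⠿⠀⠀
⠀⠀⠀⠂⠂⠂⠂⠂⠂⠿⠿⠀⠀
⠀⠀⠀⠿⠿⠿⠿⠿⠂⠿⠿⠀⠀
⠀⠀⠀⠿⠿⠿⠿⠿⠂⠿⠿⠀⠀

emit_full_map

⠀⠿⠿⠂⠿⠿⠿⠿
⠀⠿⠿⠂⠿⠿⠿⠿
⠀⠂⠂⣾⠂⠂⠿⠿
⠂⠂⠂⠂⠂⠂⠂⠂
⠂⠂⠂⠂⠂⠂⠂⠂
⠂⠂⠂⠂⠶⠂⠿⠿
⠂⠂⠂⠂⠂⠂⠿⠿
⠿⠿⠿⠿⠿⠂⠿⠿
⠿⠿⠿⠿⠿⠂⠿⠿
⠀⠀⠀⠂⠂⠛⠂⠂

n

⠀⠀⠀⠀⠀⠀⠀⠀⠀⠀⠀⠀⠀
⠀⠀⠀⠀⠀⠀⠀⠀⠀⠀⠀⠀⠀
⠀⠀⠀⠀⠀⠀⠀⠀⠀⠀⠀⠀⠀
⠀⠀⠀⠀⠀⠀⠀⠀⠀⠀⠀⠀⠀
⠀⠀⠀⠀⠂⠂⠛⠂⠂⠀⠀⠀⠀
⠀⠀⠀⠀⠿⠿⠂⠿⠿⠿⠿⠀⠀
⠀⠀⠀⠀⠿⠿⣾⠿⠿⠿⠿⠀⠀
⠀⠀⠀⠀⠂⠂⠂⠂⠂⠿⠿⠀⠀
⠀⠀⠀⠂⠂⠂⠂⠂⠂⠂⠂⠀⠀
⠀⠀⠀⠂⠂⠂⠂⠂⠂⠂⠂⠀⠀
⠀⠀⠀⠂⠂⠂⠂⠶⠂⠿⠿⠀⠀
⠀⠀⠀⠂⠂⠂⠂⠂⠂⠿⠿⠀⠀
⠀⠀⠀⠿⠿⠿⠿⠿⠂⠿⠿⠀⠀

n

⠀⠀⠀⠀⠀⠀⠀⠀⠀⠀⠀⠀⠀
⠀⠀⠀⠀⠀⠀⠀⠀⠀⠀⠀⠀⠀
⠀⠀⠀⠀⠀⠀⠀⠀⠀⠀⠀⠀⠀
⠀⠀⠀⠀⠀⠀⠀⠀⠀⠀⠀⠀⠀
⠀⠀⠀⠀⠂⠂⠂⠂⠂⠀⠀⠀⠀
⠀⠀⠀⠀⠂⠂⠛⠂⠂⠀⠀⠀⠀
⠀⠀⠀⠀⠿⠿⣾⠿⠿⠿⠿⠀⠀
⠀⠀⠀⠀⠿⠿⠂⠿⠿⠿⠿⠀⠀
⠀⠀⠀⠀⠂⠂⠂⠂⠂⠿⠿⠀⠀
⠀⠀⠀⠂⠂⠂⠂⠂⠂⠂⠂⠀⠀
⠀⠀⠀⠂⠂⠂⠂⠂⠂⠂⠂⠀⠀
⠀⠀⠀⠂⠂⠂⠂⠶⠂⠿⠿⠀⠀
⠀⠀⠀⠂⠂⠂⠂⠂⠂⠿⠿⠀⠀

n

⠀⠀⠀⠀⠀⠀⠀⠀⠀⠀⠀⠀⠀
⠀⠀⠀⠀⠀⠀⠀⠀⠀⠀⠀⠀⠀
⠀⠀⠀⠀⠀⠀⠀⠀⠀⠀⠀⠀⠀
⠀⠀⠀⠀⠀⠀⠀⠀⠀⠀⠀⠀⠀
⠀⠀⠀⠀⠂⠂⠂⠂⠂⠀⠀⠀⠀
⠀⠀⠀⠀⠂⠂⠂⠂⠂⠀⠀⠀⠀
⠀⠀⠀⠀⠂⠂⣾⠂⠂⠀⠀⠀⠀
⠀⠀⠀⠀⠿⠿⠂⠿⠿⠿⠿⠀⠀
⠀⠀⠀⠀⠿⠿⠂⠿⠿⠿⠿⠀⠀
⠀⠀⠀⠀⠂⠂⠂⠂⠂⠿⠿⠀⠀
⠀⠀⠀⠂⠂⠂⠂⠂⠂⠂⠂⠀⠀
⠀⠀⠀⠂⠂⠂⠂⠂⠂⠂⠂⠀⠀
⠀⠀⠀⠂⠂⠂⠂⠶⠂⠿⠿⠀⠀

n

⠀⠀⠀⠀⠀⠀⠀⠀⠀⠀⠀⠀⠀
⠀⠀⠀⠀⠀⠀⠀⠀⠀⠀⠀⠀⠀
⠀⠀⠀⠀⠀⠀⠀⠀⠀⠀⠀⠀⠀
⠀⠀⠀⠀⠀⠀⠀⠀⠀⠀⠀⠀⠀
⠀⠀⠀⠀⠂⠂⠂⠂⠂⠀⠀⠀⠀
⠀⠀⠀⠀⠂⠂⠂⠂⠂⠀⠀⠀⠀
⠀⠀⠀⠀⠂⠂⣾⠂⠂⠀⠀⠀⠀
⠀⠀⠀⠀⠂⠂⠛⠂⠂⠀⠀⠀⠀
⠀⠀⠀⠀⠿⠿⠂⠿⠿⠿⠿⠀⠀
⠀⠀⠀⠀⠿⠿⠂⠿⠿⠿⠿⠀⠀
⠀⠀⠀⠀⠂⠂⠂⠂⠂⠿⠿⠀⠀
⠀⠀⠀⠂⠂⠂⠂⠂⠂⠂⠂⠀⠀
⠀⠀⠀⠂⠂⠂⠂⠂⠂⠂⠂⠀⠀

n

⠀⠀⠀⠀⠀⠀⠀⠀⠀⠀⠀⠀⠀
⠀⠀⠀⠀⠀⠀⠀⠀⠀⠀⠀⠀⠀
⠀⠀⠀⠀⠀⠀⠀⠀⠀⠀⠀⠀⠀
⠀⠀⠀⠀⠀⠀⠀⠀⠀⠀⠀⠀⠀
⠀⠀⠀⠀⠿⠿⠿⠿⠿⠀⠀⠀⠀
⠀⠀⠀⠀⠂⠂⠂⠂⠂⠀⠀⠀⠀
⠀⠀⠀⠀⠂⠂⣾⠂⠂⠀⠀⠀⠀
⠀⠀⠀⠀⠂⠂⠂⠂⠂⠀⠀⠀⠀
⠀⠀⠀⠀⠂⠂⠛⠂⠂⠀⠀⠀⠀
⠀⠀⠀⠀⠿⠿⠂⠿⠿⠿⠿⠀⠀
⠀⠀⠀⠀⠿⠿⠂⠿⠿⠿⠿⠀⠀
⠀⠀⠀⠀⠂⠂⠂⠂⠂⠿⠿⠀⠀
⠀⠀⠀⠂⠂⠂⠂⠂⠂⠂⠂⠀⠀

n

⠀⠀⠀⠀⠀⠀⠀⠀⠀⠀⠀⠀⠀
⠀⠀⠀⠀⠀⠀⠀⠀⠀⠀⠀⠀⠀
⠀⠀⠀⠀⠀⠀⠀⠀⠀⠀⠀⠀⠀
⠀⠀⠀⠀⠀⠀⠀⠀⠀⠀⠀⠀⠀
⠀⠀⠀⠀⠿⠿⠿⠿⠿⠀⠀⠀⠀
⠀⠀⠀⠀⠿⠿⠿⠿⠿⠀⠀⠀⠀
⠀⠀⠀⠀⠂⠂⣾⠂⠂⠀⠀⠀⠀
⠀⠀⠀⠀⠂⠂⠂⠂⠂⠀⠀⠀⠀
⠀⠀⠀⠀⠂⠂⠂⠂⠂⠀⠀⠀⠀
⠀⠀⠀⠀⠂⠂⠛⠂⠂⠀⠀⠀⠀
⠀⠀⠀⠀⠿⠿⠂⠿⠿⠿⠿⠀⠀
⠀⠀⠀⠀⠿⠿⠂⠿⠿⠿⠿⠀⠀
⠀⠀⠀⠀⠂⠂⠂⠂⠂⠿⠿⠀⠀

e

⠀⠀⠀⠀⠀⠀⠀⠀⠀⠀⠀⠀⠀
⠀⠀⠀⠀⠀⠀⠀⠀⠀⠀⠀⠀⠀
⠀⠀⠀⠀⠀⠀⠀⠀⠀⠀⠀⠀⠀
⠀⠀⠀⠀⠀⠀⠀⠀⠀⠀⠀⠀⠀
⠀⠀⠀⠿⠿⠿⠿⠿⠿⠀⠀⠀⠀
⠀⠀⠀⠿⠿⠿⠿⠿⠿⠀⠀⠀⠀
⠀⠀⠀⠂⠂⠂⣾⠂⠶⠀⠀⠀⠀
⠀⠀⠀⠂⠂⠂⠂⠂⠂⠀⠀⠀⠀
⠀⠀⠀⠂⠂⠂⠂⠂⠂⠀⠀⠀⠀
⠀⠀⠀⠂⠂⠛⠂⠂⠀⠀⠀⠀⠀
⠀⠀⠀⠿⠿⠂⠿⠿⠿⠿⠀⠀⠀
⠀⠀⠀⠿⠿⠂⠿⠿⠿⠿⠀⠀⠀
⠀⠀⠀⠂⠂⠂⠂⠂⠿⠿⠀⠀⠀

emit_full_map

⠀⠿⠿⠿⠿⠿⠿⠀
⠀⠿⠿⠿⠿⠿⠿⠀
⠀⠂⠂⠂⣾⠂⠶⠀
⠀⠂⠂⠂⠂⠂⠂⠀
⠀⠂⠂⠂⠂⠂⠂⠀
⠀⠂⠂⠛⠂⠂⠀⠀
⠀⠿⠿⠂⠿⠿⠿⠿
⠀⠿⠿⠂⠿⠿⠿⠿
⠀⠂⠂⠂⠂⠂⠿⠿
⠂⠂⠂⠂⠂⠂⠂⠂
⠂⠂⠂⠂⠂⠂⠂⠂
⠂⠂⠂⠂⠶⠂⠿⠿
⠂⠂⠂⠂⠂⠂⠿⠿
⠿⠿⠿⠿⠿⠂⠿⠿
⠿⠿⠿⠿⠿⠂⠿⠿
⠀⠀⠀⠂⠂⠛⠂⠂


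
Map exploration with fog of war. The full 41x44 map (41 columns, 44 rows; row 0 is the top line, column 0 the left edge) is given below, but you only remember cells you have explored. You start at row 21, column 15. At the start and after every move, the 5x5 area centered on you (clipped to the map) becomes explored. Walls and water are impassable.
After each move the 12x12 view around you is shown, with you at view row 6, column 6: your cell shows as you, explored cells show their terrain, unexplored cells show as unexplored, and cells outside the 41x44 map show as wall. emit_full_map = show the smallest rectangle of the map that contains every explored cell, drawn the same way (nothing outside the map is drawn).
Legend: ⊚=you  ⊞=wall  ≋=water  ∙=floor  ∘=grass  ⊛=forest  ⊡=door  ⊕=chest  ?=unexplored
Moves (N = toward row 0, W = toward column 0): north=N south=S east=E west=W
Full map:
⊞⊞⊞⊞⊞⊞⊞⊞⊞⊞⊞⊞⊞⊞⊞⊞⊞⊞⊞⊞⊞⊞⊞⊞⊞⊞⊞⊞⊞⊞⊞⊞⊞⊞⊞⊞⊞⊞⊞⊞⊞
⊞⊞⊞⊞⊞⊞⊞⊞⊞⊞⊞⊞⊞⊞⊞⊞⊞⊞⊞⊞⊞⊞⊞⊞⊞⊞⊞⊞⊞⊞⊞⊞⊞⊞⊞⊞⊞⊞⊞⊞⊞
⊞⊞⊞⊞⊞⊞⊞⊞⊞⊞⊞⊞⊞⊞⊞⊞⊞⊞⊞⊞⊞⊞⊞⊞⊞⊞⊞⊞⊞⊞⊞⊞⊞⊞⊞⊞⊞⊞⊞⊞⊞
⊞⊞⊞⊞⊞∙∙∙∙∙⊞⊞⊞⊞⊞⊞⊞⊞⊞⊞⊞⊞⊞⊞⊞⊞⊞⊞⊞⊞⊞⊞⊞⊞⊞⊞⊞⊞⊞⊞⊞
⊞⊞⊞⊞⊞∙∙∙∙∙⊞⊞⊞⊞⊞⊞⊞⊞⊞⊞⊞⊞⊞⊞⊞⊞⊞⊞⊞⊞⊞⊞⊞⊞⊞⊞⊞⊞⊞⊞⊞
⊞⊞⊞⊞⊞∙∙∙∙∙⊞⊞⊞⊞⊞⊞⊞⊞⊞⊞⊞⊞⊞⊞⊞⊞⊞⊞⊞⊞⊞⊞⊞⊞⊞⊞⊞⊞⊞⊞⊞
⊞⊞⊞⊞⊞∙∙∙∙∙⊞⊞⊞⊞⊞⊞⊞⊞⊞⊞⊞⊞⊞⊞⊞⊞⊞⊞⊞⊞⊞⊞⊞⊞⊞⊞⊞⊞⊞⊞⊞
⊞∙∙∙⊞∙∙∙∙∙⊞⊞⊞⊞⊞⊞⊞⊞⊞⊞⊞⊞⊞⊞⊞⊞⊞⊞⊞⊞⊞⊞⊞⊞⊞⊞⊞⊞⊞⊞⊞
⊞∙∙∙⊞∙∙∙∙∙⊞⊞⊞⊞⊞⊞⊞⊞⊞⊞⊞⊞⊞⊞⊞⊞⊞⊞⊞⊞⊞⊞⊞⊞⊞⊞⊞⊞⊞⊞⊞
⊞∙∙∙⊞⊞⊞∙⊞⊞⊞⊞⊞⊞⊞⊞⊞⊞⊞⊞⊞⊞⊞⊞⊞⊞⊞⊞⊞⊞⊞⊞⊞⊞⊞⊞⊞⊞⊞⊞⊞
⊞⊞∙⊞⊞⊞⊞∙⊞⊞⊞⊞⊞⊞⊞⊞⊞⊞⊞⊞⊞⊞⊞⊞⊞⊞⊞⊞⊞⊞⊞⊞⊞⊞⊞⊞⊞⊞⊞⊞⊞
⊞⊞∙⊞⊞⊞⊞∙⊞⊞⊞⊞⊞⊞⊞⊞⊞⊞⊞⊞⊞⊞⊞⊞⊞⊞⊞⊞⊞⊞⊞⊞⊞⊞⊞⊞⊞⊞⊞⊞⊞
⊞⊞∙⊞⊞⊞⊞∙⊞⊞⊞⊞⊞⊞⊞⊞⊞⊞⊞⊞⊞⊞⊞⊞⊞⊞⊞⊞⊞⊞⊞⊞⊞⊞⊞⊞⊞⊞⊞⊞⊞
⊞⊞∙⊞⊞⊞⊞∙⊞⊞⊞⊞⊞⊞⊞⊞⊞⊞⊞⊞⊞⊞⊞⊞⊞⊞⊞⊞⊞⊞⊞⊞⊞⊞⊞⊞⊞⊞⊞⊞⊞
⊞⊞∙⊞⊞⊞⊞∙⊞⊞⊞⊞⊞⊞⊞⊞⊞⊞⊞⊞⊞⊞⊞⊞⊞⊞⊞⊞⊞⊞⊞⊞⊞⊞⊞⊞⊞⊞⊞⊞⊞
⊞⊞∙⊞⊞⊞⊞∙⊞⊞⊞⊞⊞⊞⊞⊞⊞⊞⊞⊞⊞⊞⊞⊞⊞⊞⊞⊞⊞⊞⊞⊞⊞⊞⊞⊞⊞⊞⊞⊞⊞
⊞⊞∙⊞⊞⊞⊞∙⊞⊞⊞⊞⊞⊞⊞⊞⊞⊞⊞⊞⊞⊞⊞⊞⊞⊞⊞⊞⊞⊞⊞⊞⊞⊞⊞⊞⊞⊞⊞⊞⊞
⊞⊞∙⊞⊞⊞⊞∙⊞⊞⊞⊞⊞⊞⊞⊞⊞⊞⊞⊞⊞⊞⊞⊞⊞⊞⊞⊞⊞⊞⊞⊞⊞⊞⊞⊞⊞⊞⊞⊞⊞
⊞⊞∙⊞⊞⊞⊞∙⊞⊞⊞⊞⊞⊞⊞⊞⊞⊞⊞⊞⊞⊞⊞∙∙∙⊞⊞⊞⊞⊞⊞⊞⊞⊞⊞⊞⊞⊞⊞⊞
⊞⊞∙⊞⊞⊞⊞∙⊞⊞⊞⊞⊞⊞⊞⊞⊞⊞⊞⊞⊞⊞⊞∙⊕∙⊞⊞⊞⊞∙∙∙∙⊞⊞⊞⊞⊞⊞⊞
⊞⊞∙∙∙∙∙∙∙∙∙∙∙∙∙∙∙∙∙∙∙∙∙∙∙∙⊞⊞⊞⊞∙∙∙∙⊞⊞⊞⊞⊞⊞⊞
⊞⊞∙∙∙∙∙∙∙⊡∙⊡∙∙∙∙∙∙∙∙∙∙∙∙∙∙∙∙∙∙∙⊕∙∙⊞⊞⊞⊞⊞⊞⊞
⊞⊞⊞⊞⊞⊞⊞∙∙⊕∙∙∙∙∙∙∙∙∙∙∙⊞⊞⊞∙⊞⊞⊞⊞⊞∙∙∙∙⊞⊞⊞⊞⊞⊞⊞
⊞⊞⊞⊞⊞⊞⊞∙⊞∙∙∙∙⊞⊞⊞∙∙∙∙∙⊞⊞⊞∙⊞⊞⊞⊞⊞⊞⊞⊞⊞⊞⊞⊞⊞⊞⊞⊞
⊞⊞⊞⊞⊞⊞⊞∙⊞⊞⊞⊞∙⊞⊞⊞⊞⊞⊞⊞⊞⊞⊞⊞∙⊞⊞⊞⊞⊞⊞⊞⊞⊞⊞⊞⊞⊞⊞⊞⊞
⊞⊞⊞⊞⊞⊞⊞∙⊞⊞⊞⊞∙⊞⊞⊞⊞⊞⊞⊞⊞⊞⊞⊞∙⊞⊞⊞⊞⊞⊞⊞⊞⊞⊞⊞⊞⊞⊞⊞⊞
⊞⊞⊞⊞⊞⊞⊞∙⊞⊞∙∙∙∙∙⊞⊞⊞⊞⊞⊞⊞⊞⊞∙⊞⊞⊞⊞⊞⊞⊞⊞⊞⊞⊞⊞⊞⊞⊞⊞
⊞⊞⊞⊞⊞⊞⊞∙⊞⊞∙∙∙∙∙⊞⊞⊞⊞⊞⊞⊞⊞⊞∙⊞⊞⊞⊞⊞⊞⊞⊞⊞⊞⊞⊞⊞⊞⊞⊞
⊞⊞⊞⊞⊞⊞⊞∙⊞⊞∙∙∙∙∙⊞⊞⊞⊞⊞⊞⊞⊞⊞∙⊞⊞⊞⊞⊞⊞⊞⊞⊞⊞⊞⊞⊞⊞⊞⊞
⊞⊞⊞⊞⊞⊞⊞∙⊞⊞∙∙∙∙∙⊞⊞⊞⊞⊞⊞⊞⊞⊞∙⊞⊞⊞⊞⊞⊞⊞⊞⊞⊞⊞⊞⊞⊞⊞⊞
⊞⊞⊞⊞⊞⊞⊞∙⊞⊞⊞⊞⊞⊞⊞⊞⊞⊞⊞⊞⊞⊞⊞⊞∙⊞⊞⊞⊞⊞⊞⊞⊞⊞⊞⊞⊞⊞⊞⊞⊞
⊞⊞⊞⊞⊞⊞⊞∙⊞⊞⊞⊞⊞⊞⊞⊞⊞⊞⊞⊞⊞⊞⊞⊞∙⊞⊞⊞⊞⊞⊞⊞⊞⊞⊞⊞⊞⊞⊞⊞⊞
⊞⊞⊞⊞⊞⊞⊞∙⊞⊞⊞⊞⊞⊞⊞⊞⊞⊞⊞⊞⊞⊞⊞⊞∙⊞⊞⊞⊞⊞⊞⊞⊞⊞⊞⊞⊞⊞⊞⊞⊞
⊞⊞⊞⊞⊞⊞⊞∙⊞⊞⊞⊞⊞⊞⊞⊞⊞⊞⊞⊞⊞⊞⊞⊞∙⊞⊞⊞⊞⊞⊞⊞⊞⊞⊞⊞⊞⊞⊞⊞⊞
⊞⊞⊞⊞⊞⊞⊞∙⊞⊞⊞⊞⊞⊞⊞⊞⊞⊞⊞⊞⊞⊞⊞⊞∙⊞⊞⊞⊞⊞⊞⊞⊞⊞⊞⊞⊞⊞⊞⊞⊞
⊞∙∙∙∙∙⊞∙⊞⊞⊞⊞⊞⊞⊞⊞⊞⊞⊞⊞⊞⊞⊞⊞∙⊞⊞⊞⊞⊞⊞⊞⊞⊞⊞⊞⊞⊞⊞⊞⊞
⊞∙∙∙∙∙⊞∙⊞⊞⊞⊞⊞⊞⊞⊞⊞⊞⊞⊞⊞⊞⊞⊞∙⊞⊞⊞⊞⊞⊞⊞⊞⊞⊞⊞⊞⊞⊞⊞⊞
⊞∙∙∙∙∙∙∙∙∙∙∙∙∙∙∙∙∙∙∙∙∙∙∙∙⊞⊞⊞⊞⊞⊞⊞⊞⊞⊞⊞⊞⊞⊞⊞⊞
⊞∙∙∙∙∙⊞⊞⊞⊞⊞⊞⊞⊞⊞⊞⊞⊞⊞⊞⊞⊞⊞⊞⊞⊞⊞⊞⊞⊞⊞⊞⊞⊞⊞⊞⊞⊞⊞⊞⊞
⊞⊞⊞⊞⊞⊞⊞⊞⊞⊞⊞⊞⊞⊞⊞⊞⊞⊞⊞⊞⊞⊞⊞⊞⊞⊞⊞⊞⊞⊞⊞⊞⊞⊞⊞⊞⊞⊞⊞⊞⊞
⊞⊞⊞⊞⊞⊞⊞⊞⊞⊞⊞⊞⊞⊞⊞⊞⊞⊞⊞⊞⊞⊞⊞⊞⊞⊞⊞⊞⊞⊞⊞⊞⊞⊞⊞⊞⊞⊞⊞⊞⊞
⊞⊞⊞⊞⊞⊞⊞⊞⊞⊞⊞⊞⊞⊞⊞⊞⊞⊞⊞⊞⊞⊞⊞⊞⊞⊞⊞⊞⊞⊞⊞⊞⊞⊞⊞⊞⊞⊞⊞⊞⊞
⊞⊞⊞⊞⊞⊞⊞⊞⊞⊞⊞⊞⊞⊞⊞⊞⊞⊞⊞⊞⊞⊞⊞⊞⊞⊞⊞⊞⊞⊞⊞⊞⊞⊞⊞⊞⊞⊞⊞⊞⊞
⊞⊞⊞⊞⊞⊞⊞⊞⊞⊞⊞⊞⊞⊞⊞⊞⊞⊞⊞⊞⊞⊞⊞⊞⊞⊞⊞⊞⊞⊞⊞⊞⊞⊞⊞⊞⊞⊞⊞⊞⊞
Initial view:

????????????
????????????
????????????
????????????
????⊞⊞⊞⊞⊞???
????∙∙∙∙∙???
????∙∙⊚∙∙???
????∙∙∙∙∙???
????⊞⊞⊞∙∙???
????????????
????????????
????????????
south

????????????
????????????
????????????
????⊞⊞⊞⊞⊞???
????∙∙∙∙∙???
????∙∙∙∙∙???
????∙∙⊚∙∙???
????⊞⊞⊞∙∙???
????⊞⊞⊞⊞⊞???
????????????
????????????
????????????

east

????????????
????????????
????????????
???⊞⊞⊞⊞⊞????
???∙∙∙∙∙∙???
???∙∙∙∙∙∙???
???∙∙∙⊚∙∙???
???⊞⊞⊞∙∙∙???
???⊞⊞⊞⊞⊞⊞???
????????????
????????????
????????????

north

????????????
????????????
????????????
????????????
???⊞⊞⊞⊞⊞⊞???
???∙∙∙∙∙∙???
???∙∙∙⊚∙∙???
???∙∙∙∙∙∙???
???⊞⊞⊞∙∙∙???
???⊞⊞⊞⊞⊞⊞???
????????????
????????????

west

????????????
????????????
????????????
????????????
????⊞⊞⊞⊞⊞⊞??
????∙∙∙∙∙∙??
????∙∙⊚∙∙∙??
????∙∙∙∙∙∙??
????⊞⊞⊞∙∙∙??
????⊞⊞⊞⊞⊞⊞??
????????????
????????????

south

????????????
????????????
????????????
????⊞⊞⊞⊞⊞⊞??
????∙∙∙∙∙∙??
????∙∙∙∙∙∙??
????∙∙⊚∙∙∙??
????⊞⊞⊞∙∙∙??
????⊞⊞⊞⊞⊞⊞??
????????????
????????????
????????????

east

????????????
????????????
????????????
???⊞⊞⊞⊞⊞⊞???
???∙∙∙∙∙∙???
???∙∙∙∙∙∙???
???∙∙∙⊚∙∙???
???⊞⊞⊞∙∙∙???
???⊞⊞⊞⊞⊞⊞???
????????????
????????????
????????????

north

????????????
????????????
????????????
????????????
???⊞⊞⊞⊞⊞⊞???
???∙∙∙∙∙∙???
???∙∙∙⊚∙∙???
???∙∙∙∙∙∙???
???⊞⊞⊞∙∙∙???
???⊞⊞⊞⊞⊞⊞???
????????????
????????????

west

????????????
????????????
????????????
????????????
????⊞⊞⊞⊞⊞⊞??
????∙∙∙∙∙∙??
????∙∙⊚∙∙∙??
????∙∙∙∙∙∙??
????⊞⊞⊞∙∙∙??
????⊞⊞⊞⊞⊞⊞??
????????????
????????????

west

????????????
????????????
????????????
????????????
????⊞⊞⊞⊞⊞⊞⊞?
????∙∙∙∙∙∙∙?
????∙∙⊚∙∙∙∙?
????∙∙∙∙∙∙∙?
????∙⊞⊞⊞∙∙∙?
?????⊞⊞⊞⊞⊞⊞?
????????????
????????????

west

????????????
????????????
????????????
????????????
????⊞⊞⊞⊞⊞⊞⊞⊞
????∙∙∙∙∙∙∙∙
????⊡∙⊚∙∙∙∙∙
????∙∙∙∙∙∙∙∙
????∙∙⊞⊞⊞∙∙∙
??????⊞⊞⊞⊞⊞⊞
????????????
????????????

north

????????????
????????????
????????????
????????????
????⊞⊞⊞⊞⊞???
????⊞⊞⊞⊞⊞⊞⊞⊞
????∙∙⊚∙∙∙∙∙
????⊡∙∙∙∙∙∙∙
????∙∙∙∙∙∙∙∙
????∙∙⊞⊞⊞∙∙∙
??????⊞⊞⊞⊞⊞⊞
????????????

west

????????????
????????????
????????????
????????????
????⊞⊞⊞⊞⊞⊞??
????⊞⊞⊞⊞⊞⊞⊞⊞
????∙∙⊚∙∙∙∙∙
????∙⊡∙∙∙∙∙∙
????∙∙∙∙∙∙∙∙
?????∙∙⊞⊞⊞∙∙
???????⊞⊞⊞⊞⊞
????????????

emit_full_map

⊞⊞⊞⊞⊞⊞???
⊞⊞⊞⊞⊞⊞⊞⊞⊞
∙∙⊚∙∙∙∙∙∙
∙⊡∙∙∙∙∙∙∙
∙∙∙∙∙∙∙∙∙
?∙∙⊞⊞⊞∙∙∙
???⊞⊞⊞⊞⊞⊞

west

????????????
????????????
????????????
????????????
????⊞⊞⊞⊞⊞⊞⊞?
????⊞⊞⊞⊞⊞⊞⊞⊞
????∙∙⊚∙∙∙∙∙
????⊡∙⊡∙∙∙∙∙
????⊕∙∙∙∙∙∙∙
??????∙∙⊞⊞⊞∙
????????⊞⊞⊞⊞
????????????

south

????????????
????????????
????????????
????⊞⊞⊞⊞⊞⊞⊞?
????⊞⊞⊞⊞⊞⊞⊞⊞
????∙∙∙∙∙∙∙∙
????⊡∙⊚∙∙∙∙∙
????⊕∙∙∙∙∙∙∙
????∙∙∙∙⊞⊞⊞∙
????????⊞⊞⊞⊞
????????????
????????????

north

????????????
????????????
????????????
????????????
????⊞⊞⊞⊞⊞⊞⊞?
????⊞⊞⊞⊞⊞⊞⊞⊞
????∙∙⊚∙∙∙∙∙
????⊡∙⊡∙∙∙∙∙
????⊕∙∙∙∙∙∙∙
????∙∙∙∙⊞⊞⊞∙
????????⊞⊞⊞⊞
????????????

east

????????????
????????????
????????????
????????????
???⊞⊞⊞⊞⊞⊞⊞??
???⊞⊞⊞⊞⊞⊞⊞⊞⊞
???∙∙∙⊚∙∙∙∙∙
???⊡∙⊡∙∙∙∙∙∙
???⊕∙∙∙∙∙∙∙∙
???∙∙∙∙⊞⊞⊞∙∙
???????⊞⊞⊞⊞⊞
????????????

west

????????????
????????????
????????????
????????????
????⊞⊞⊞⊞⊞⊞⊞?
????⊞⊞⊞⊞⊞⊞⊞⊞
????∙∙⊚∙∙∙∙∙
????⊡∙⊡∙∙∙∙∙
????⊕∙∙∙∙∙∙∙
????∙∙∙∙⊞⊞⊞∙
????????⊞⊞⊞⊞
????????????

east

????????????
????????????
????????????
????????????
???⊞⊞⊞⊞⊞⊞⊞??
???⊞⊞⊞⊞⊞⊞⊞⊞⊞
???∙∙∙⊚∙∙∙∙∙
???⊡∙⊡∙∙∙∙∙∙
???⊕∙∙∙∙∙∙∙∙
???∙∙∙∙⊞⊞⊞∙∙
???????⊞⊞⊞⊞⊞
????????????


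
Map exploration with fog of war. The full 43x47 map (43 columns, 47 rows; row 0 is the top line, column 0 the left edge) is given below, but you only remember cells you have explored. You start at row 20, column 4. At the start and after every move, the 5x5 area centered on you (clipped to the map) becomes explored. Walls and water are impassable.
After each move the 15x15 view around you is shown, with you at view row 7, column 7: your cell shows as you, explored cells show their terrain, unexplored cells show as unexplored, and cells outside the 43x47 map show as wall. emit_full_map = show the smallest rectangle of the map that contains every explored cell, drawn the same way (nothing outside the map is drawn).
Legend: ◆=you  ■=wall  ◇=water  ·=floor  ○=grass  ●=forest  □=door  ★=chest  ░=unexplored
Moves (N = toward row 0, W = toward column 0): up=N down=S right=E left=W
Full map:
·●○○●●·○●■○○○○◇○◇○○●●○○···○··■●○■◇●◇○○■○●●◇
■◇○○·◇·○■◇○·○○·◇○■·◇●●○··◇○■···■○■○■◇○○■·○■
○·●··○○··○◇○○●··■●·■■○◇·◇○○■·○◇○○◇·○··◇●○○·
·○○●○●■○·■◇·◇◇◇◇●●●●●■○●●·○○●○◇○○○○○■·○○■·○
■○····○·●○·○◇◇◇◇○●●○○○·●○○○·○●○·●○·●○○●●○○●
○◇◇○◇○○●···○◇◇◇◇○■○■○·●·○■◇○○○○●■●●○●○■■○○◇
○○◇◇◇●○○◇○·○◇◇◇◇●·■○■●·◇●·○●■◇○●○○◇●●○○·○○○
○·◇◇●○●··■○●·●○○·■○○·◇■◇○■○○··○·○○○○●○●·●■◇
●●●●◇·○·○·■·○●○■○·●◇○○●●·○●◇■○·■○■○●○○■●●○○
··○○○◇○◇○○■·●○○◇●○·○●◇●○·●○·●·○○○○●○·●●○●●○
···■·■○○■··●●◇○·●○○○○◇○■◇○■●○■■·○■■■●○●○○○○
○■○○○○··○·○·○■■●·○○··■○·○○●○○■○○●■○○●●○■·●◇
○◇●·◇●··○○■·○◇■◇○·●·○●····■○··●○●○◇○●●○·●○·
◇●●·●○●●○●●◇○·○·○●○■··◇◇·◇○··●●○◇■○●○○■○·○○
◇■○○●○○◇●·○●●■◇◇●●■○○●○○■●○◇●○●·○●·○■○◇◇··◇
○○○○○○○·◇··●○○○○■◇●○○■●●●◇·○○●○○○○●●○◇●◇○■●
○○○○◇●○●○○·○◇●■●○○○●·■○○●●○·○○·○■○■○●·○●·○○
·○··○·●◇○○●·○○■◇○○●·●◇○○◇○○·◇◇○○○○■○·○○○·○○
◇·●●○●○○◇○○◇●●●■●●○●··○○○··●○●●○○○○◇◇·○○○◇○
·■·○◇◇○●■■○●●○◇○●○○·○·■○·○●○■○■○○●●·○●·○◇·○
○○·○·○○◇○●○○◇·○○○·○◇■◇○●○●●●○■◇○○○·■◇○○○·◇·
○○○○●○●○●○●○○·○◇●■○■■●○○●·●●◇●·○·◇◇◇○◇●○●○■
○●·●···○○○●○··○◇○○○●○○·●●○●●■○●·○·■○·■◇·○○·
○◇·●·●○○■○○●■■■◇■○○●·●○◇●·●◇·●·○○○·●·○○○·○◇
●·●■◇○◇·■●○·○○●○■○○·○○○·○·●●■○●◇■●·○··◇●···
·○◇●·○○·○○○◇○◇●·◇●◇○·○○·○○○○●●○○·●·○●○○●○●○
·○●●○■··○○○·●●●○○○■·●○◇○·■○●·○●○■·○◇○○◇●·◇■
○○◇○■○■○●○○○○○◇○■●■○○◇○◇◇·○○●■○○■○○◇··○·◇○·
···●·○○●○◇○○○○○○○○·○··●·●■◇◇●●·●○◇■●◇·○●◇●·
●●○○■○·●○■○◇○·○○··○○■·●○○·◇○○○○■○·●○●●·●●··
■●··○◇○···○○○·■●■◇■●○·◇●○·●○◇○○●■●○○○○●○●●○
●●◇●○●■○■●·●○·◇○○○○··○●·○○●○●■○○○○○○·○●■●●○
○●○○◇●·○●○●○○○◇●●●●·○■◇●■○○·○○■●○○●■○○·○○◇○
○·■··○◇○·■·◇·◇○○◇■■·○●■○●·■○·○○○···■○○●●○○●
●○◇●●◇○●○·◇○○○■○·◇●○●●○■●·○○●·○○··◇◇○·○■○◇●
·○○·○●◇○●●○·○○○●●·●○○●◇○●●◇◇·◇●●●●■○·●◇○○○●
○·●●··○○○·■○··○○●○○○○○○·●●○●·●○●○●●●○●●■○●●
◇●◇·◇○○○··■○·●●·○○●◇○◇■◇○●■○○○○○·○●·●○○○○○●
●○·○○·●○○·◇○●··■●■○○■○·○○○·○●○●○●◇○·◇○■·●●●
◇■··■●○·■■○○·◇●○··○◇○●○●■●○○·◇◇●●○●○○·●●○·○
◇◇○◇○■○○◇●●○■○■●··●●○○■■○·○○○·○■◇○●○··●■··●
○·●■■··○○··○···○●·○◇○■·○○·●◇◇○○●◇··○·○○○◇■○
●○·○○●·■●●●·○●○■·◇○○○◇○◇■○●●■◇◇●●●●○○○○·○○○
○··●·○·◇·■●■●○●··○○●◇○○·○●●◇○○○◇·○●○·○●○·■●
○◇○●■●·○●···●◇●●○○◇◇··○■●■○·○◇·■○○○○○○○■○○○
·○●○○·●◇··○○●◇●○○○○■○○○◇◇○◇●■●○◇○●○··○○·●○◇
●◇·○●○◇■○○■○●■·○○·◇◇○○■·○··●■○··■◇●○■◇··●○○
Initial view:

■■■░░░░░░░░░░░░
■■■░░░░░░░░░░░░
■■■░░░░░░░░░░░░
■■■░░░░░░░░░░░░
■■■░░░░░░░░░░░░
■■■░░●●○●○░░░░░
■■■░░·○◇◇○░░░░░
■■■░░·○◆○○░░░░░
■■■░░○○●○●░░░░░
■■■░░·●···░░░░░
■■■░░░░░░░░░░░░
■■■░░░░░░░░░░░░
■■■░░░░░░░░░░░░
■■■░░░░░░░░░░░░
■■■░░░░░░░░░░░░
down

■■■░░░░░░░░░░░░
■■■░░░░░░░░░░░░
■■■░░░░░░░░░░░░
■■■░░░░░░░░░░░░
■■■░░●●○●○░░░░░
■■■░░·○◇◇○░░░░░
■■■░░·○·○○░░░░░
■■■░░○○◆○●░░░░░
■■■░░·●···░░░░░
■■■░░·●·●○░░░░░
■■■░░░░░░░░░░░░
■■■░░░░░░░░░░░░
■■■░░░░░░░░░░░░
■■■░░░░░░░░░░░░
■■■░░░░░░░░░░░░

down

■■■░░░░░░░░░░░░
■■■░░░░░░░░░░░░
■■■░░░░░░░░░░░░
■■■░░●●○●○░░░░░
■■■░░·○◇◇○░░░░░
■■■░░·○·○○░░░░░
■■■░░○○●○●░░░░░
■■■░░·●◆··░░░░░
■■■░░·●·●○░░░░░
■■■░░●■◇○◇░░░░░
■■■░░░░░░░░░░░░
■■■░░░░░░░░░░░░
■■■░░░░░░░░░░░░
■■■░░░░░░░░░░░░
■■■░░░░░░░░░░░░

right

■■░░░░░░░░░░░░░
■■░░░░░░░░░░░░░
■■░░░░░░░░░░░░░
■■░░●●○●○░░░░░░
■■░░·○◇◇○░░░░░░
■■░░·○·○○◇░░░░░
■■░░○○●○●○░░░░░
■■░░·●·◆·○░░░░░
■■░░·●·●○○░░░░░
■■░░●■◇○◇·░░░░░
■■░░░░░░░░░░░░░
■■░░░░░░░░░░░░░
■■░░░░░░░░░░░░░
■■░░░░░░░░░░░░░
■■░░░░░░░░░░░░░

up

■■░░░░░░░░░░░░░
■■░░░░░░░░░░░░░
■■░░░░░░░░░░░░░
■■░░░░░░░░░░░░░
■■░░●●○●○░░░░░░
■■░░·○◇◇○●░░░░░
■■░░·○·○○◇░░░░░
■■░░○○●◆●○░░░░░
■■░░·●···○░░░░░
■■░░·●·●○○░░░░░
■■░░●■◇○◇·░░░░░
■■░░░░░░░░░░░░░
■■░░░░░░░░░░░░░
■■░░░░░░░░░░░░░
■■░░░░░░░░░░░░░

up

■■░░░░░░░░░░░░░
■■░░░░░░░░░░░░░
■■░░░░░░░░░░░░░
■■░░░░░░░░░░░░░
■■░░░░░░░░░░░░░
■■░░●●○●○○░░░░░
■■░░·○◇◇○●░░░░░
■■░░·○·◆○◇░░░░░
■■░░○○●○●○░░░░░
■■░░·●···○░░░░░
■■░░·●·●○○░░░░░
■■░░●■◇○◇·░░░░░
■■░░░░░░░░░░░░░
■■░░░░░░░░░░░░░
■■░░░░░░░░░░░░░

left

■■■░░░░░░░░░░░░
■■■░░░░░░░░░░░░
■■■░░░░░░░░░░░░
■■■░░░░░░░░░░░░
■■■░░░░░░░░░░░░
■■■░░●●○●○○░░░░
■■■░░·○◇◇○●░░░░
■■■░░·○◆○○◇░░░░
■■■░░○○●○●○░░░░
■■■░░·●···○░░░░
■■■░░·●·●○○░░░░
■■■░░●■◇○◇·░░░░
■■■░░░░░░░░░░░░
■■■░░░░░░░░░░░░
■■■░░░░░░░░░░░░

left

■■■■░░░░░░░░░░░
■■■■░░░░░░░░░░░
■■■■░░░░░░░░░░░
■■■■░░░░░░░░░░░
■■■■░░░░░░░░░░░
■■■■░·●●○●○○░░░
■■■■░■·○◇◇○●░░░
■■■■░○·◆·○○◇░░░
■■■■░○○○●○●○░░░
■■■■░●·●···○░░░
■■■■░░·●·●○○░░░
■■■■░░●■◇○◇·░░░
■■■■░░░░░░░░░░░
■■■■░░░░░░░░░░░
■■■■░░░░░░░░░░░

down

■■■■░░░░░░░░░░░
■■■■░░░░░░░░░░░
■■■■░░░░░░░░░░░
■■■■░░░░░░░░░░░
■■■■░·●●○●○○░░░
■■■■░■·○◇◇○●░░░
■■■■░○·○·○○◇░░░
■■■■░○○◆●○●○░░░
■■■■░●·●···○░░░
■■■■░◇·●·●○○░░░
■■■■░░●■◇○◇·░░░
■■■■░░░░░░░░░░░
■■■■░░░░░░░░░░░
■■■■░░░░░░░░░░░
■■■■░░░░░░░░░░░

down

■■■■░░░░░░░░░░░
■■■■░░░░░░░░░░░
■■■■░░░░░░░░░░░
■■■■░·●●○●○○░░░
■■■■░■·○◇◇○●░░░
■■■■░○·○·○○◇░░░
■■■■░○○○●○●○░░░
■■■■░●·◆···○░░░
■■■■░◇·●·●○○░░░
■■■■░·●■◇○◇·░░░
■■■■░░░░░░░░░░░
■■■■░░░░░░░░░░░
■■■■░░░░░░░░░░░
■■■■░░░░░░░░░░░
■■■■░░░░░░░░░░░

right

■■■░░░░░░░░░░░░
■■■░░░░░░░░░░░░
■■■░░░░░░░░░░░░
■■■░·●●○●○○░░░░
■■■░■·○◇◇○●░░░░
■■■░○·○·○○◇░░░░
■■■░○○○●○●○░░░░
■■■░●·●◆··○░░░░
■■■░◇·●·●○○░░░░
■■■░·●■◇○◇·░░░░
■■■░░░░░░░░░░░░
■■■░░░░░░░░░░░░
■■■░░░░░░░░░░░░
■■■░░░░░░░░░░░░
■■■░░░░░░░░░░░░

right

■■░░░░░░░░░░░░░
■■░░░░░░░░░░░░░
■■░░░░░░░░░░░░░
■■░·●●○●○○░░░░░
■■░■·○◇◇○●░░░░░
■■░○·○·○○◇░░░░░
■■░○○○●○●○░░░░░
■■░●·●·◆·○░░░░░
■■░◇·●·●○○░░░░░
■■░·●■◇○◇·░░░░░
■■░░░░░░░░░░░░░
■■░░░░░░░░░░░░░
■■░░░░░░░░░░░░░
■■░░░░░░░░░░░░░
■■░░░░░░░░░░░░░

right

■░░░░░░░░░░░░░░
■░░░░░░░░░░░░░░
■░░░░░░░░░░░░░░
■░·●●○●○○░░░░░░
■░■·○◇◇○●░░░░░░
■░○·○·○○◇○░░░░░
■░○○○●○●○●░░░░░
■░●·●··◆○○░░░░░
■░◇·●·●○○■░░░░░
■░·●■◇○◇·■░░░░░
■░░░░░░░░░░░░░░
■░░░░░░░░░░░░░░
■░░░░░░░░░░░░░░
■░░░░░░░░░░░░░░
■░░░░░░░░░░░░░░

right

░░░░░░░░░░░░░░░
░░░░░░░░░░░░░░░
░░░░░░░░░░░░░░░
░·●●○●○○░░░░░░░
░■·○◇◇○●░░░░░░░
░○·○·○○◇○●░░░░░
░○○○●○●○●○░░░░░
░●·●···◆○○░░░░░
░◇·●·●○○■○░░░░░
░·●■◇○◇·■●░░░░░
░░░░░░░░░░░░░░░
░░░░░░░░░░░░░░░
░░░░░░░░░░░░░░░
░░░░░░░░░░░░░░░
░░░░░░░░░░░░░░░

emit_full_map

·●●○●○○░░
■·○◇◇○●░░
○·○·○○◇○●
○○○●○●○●○
●·●···◆○○
◇·●·●○○■○
·●■◇○◇·■●
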